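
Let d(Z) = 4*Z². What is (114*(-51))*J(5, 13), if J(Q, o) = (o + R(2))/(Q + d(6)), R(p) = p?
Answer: -87210/149 ≈ -585.30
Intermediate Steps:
J(Q, o) = (2 + o)/(144 + Q) (J(Q, o) = (o + 2)/(Q + 4*6²) = (2 + o)/(Q + 4*36) = (2 + o)/(Q + 144) = (2 + o)/(144 + Q))
(114*(-51))*J(5, 13) = (114*(-51))*((2 + 13)/(144 + 5)) = -5814*15/149 = -87210/149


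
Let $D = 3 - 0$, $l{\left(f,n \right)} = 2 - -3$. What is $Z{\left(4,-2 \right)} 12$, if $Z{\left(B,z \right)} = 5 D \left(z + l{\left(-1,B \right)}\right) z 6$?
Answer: $-6480$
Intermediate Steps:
$l{\left(f,n \right)} = 5$ ($l{\left(f,n \right)} = 2 + 3 = 5$)
$D = 3$ ($D = 3 + 0 = 3$)
$Z{\left(B,z \right)} = 6 z \left(75 + 15 z\right)$ ($Z{\left(B,z \right)} = 5 \cdot 3 \left(z + 5\right) z 6 = 15 \left(5 + z\right) z 6 = \left(75 + 15 z\right) z 6 = z \left(75 + 15 z\right) 6 = 6 z \left(75 + 15 z\right)$)
$Z{\left(4,-2 \right)} 12 = 90 \left(-2\right) \left(5 - 2\right) 12 = 90 \left(-2\right) 3 \cdot 12 = \left(-540\right) 12 = -6480$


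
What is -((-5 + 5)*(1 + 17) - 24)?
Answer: 24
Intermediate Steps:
-((-5 + 5)*(1 + 17) - 24) = -(0*18 - 24) = -(0 - 24) = -1*(-24) = 24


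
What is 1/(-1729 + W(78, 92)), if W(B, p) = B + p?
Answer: -1/1559 ≈ -0.00064144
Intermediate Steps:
1/(-1729 + W(78, 92)) = 1/(-1729 + (78 + 92)) = 1/(-1729 + 170) = 1/(-1559) = -1/1559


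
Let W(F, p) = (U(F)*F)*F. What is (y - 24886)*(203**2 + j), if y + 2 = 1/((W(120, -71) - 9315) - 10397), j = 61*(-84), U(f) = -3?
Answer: -56500227929845/62912 ≈ -8.9808e+8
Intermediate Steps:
j = -5124
W(F, p) = -3*F**2 (W(F, p) = (-3*F)*F = -3*F**2)
y = -125825/62912 (y = -2 + 1/((-3*120**2 - 9315) - 10397) = -2 + 1/((-3*14400 - 9315) - 10397) = -2 + 1/((-43200 - 9315) - 10397) = -2 + 1/(-52515 - 10397) = -2 + 1/(-62912) = -2 - 1/62912 = -125825/62912 ≈ -2.0000)
(y - 24886)*(203**2 + j) = (-125825/62912 - 24886)*(203**2 - 5124) = -1565753857*(41209 - 5124)/62912 = -1565753857/62912*36085 = -56500227929845/62912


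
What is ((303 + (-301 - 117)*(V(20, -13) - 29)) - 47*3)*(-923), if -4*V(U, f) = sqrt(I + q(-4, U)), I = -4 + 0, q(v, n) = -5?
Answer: -11338132 - 578721*I/2 ≈ -1.1338e+7 - 2.8936e+5*I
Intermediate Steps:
I = -4
V(U, f) = -3*I/4 (V(U, f) = -sqrt(-4 - 5)/4 = -3*I/4)
((303 + (-301 - 117)*(V(20, -13) - 29)) - 47*3)*(-923) = ((303 + (-301 - 117)*(-3*I/4 - 29)) - 47*3)*(-923) = ((303 - 418*(-29 - 3*I/4)) - 141)*(-923) = ((303 + (12122 + 627*I/2)) - 141)*(-923) = ((12425 + 627*I/2) - 141)*(-923) = (12284 + 627*I/2)*(-923) = -11338132 - 578721*I/2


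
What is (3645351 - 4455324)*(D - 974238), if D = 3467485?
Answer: -2019462752331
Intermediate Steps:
(3645351 - 4455324)*(D - 974238) = (3645351 - 4455324)*(3467485 - 974238) = -809973*2493247 = -2019462752331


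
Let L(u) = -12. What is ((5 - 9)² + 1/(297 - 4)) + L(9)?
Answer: 1173/293 ≈ 4.0034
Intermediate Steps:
((5 - 9)² + 1/(297 - 4)) + L(9) = ((5 - 9)² + 1/(297 - 4)) - 12 = ((-4)² + 1/293) - 12 = (16 + 1/293) - 12 = 4689/293 - 12 = 1173/293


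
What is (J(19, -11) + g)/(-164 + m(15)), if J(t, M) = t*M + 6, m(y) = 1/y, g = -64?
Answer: 4005/2459 ≈ 1.6287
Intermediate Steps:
J(t, M) = 6 + M*t (J(t, M) = M*t + 6 = 6 + M*t)
(J(19, -11) + g)/(-164 + m(15)) = ((6 - 11*19) - 64)/(-164 + 1/15) = ((6 - 209) - 64)/(-164 + 1/15) = (-203 - 64)/(-2459/15) = -267*(-15/2459) = 4005/2459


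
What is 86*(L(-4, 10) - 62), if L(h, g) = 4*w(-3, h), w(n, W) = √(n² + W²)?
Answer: -3612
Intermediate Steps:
w(n, W) = √(W² + n²)
L(h, g) = 4*√(9 + h²) (L(h, g) = 4*√(h² + (-3)²) = 4*√(h² + 9) = 4*√(9 + h²))
86*(L(-4, 10) - 62) = 86*(4*√(9 + (-4)²) - 62) = 86*(4*√(9 + 16) - 62) = 86*(4*√25 - 62) = 86*(4*5 - 62) = 86*(20 - 62) = 86*(-42) = -3612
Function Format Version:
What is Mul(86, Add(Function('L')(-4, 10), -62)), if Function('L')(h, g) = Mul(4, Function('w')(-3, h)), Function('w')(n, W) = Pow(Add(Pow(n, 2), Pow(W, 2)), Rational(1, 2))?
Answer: -3612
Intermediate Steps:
Function('w')(n, W) = Pow(Add(Pow(W, 2), Pow(n, 2)), Rational(1, 2))
Function('L')(h, g) = Mul(4, Pow(Add(9, Pow(h, 2)), Rational(1, 2))) (Function('L')(h, g) = Mul(4, Pow(Add(Pow(h, 2), Pow(-3, 2)), Rational(1, 2))) = Mul(4, Pow(Add(Pow(h, 2), 9), Rational(1, 2))) = Mul(4, Pow(Add(9, Pow(h, 2)), Rational(1, 2))))
Mul(86, Add(Function('L')(-4, 10), -62)) = Mul(86, Add(Mul(4, Pow(Add(9, Pow(-4, 2)), Rational(1, 2))), -62)) = Mul(86, Add(Mul(4, Pow(Add(9, 16), Rational(1, 2))), -62)) = Mul(86, Add(Mul(4, Pow(25, Rational(1, 2))), -62)) = Mul(86, Add(Mul(4, 5), -62)) = Mul(86, Add(20, -62)) = Mul(86, -42) = -3612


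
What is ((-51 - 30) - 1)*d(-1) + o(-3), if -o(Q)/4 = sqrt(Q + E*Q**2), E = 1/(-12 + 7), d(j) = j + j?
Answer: 164 - 8*I*sqrt(30)/5 ≈ 164.0 - 8.7636*I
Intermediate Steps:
d(j) = 2*j
E = -1/5 (E = 1/(-5) = -1/5 ≈ -0.20000)
o(Q) = -4*sqrt(Q - Q**2/5)
((-51 - 30) - 1)*d(-1) + o(-3) = ((-51 - 30) - 1)*(2*(-1)) - 4*sqrt(5)*sqrt(-1*(-3)*(-5 - 3))/5 = (-81 - 1)*(-2) - 4*sqrt(5)*sqrt(-1*(-3)*(-8))/5 = -82*(-2) - 4*sqrt(5)*sqrt(-24)/5 = 164 - 4*sqrt(5)*2*I*sqrt(6)/5 = 164 - 8*I*sqrt(30)/5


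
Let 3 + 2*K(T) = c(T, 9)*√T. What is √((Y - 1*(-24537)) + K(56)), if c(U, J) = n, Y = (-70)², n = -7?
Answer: √(117742 - 28*√14)/2 ≈ 171.49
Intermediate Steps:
Y = 4900
c(U, J) = -7
K(T) = -3/2 - 7*√T/2 (K(T) = -3/2 + (-7*√T)/2 = -3/2 - 7*√T/2)
√((Y - 1*(-24537)) + K(56)) = √((4900 - 1*(-24537)) + (-3/2 - 7*√14)) = √((4900 + 24537) + (-3/2 - 7*√14)) = √(29437 + (-3/2 - 7*√14)) = √(58871/2 - 7*√14)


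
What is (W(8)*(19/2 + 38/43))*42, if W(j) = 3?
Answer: 56259/43 ≈ 1308.3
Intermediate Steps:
(W(8)*(19/2 + 38/43))*42 = (3*(19/2 + 38/43))*42 = (3*(893/86))*42 = (2679/86)*42 = 56259/43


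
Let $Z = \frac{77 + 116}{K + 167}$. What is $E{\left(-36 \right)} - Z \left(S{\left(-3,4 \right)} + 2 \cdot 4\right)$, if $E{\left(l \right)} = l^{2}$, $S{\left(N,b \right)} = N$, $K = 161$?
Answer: $\frac{424123}{328} \approx 1293.1$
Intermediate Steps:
$Z = \frac{193}{328}$ ($Z = \frac{77 + 116}{161 + 167} = \frac{193}{328} \approx 0.58841$)
$E{\left(-36 \right)} - Z \left(S{\left(-3,4 \right)} + 2 \cdot 4\right) = \left(-36\right)^{2} - \frac{193 \left(-3 + 2 \cdot 4\right)}{328} = 1296 - \frac{193 \left(-3 + 8\right)}{328} = 1296 - \frac{193}{328} \cdot 5 = 1296 - \frac{965}{328} = \frac{424123}{328}$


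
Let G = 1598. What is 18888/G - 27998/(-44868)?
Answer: 223051897/17924766 ≈ 12.444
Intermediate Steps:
18888/G - 27998/(-44868) = 18888/1598 - 27998/(-44868) = 18888*(1/1598) - 27998*(-1/44868) = 9444/799 + 13999/22434 = 223051897/17924766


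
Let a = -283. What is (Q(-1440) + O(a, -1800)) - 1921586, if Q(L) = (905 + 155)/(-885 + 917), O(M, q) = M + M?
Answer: -15376951/8 ≈ -1.9221e+6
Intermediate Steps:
O(M, q) = 2*M
Q(L) = 265/8 (Q(L) = 1060/32 = 1060*(1/32) = 265/8)
(Q(-1440) + O(a, -1800)) - 1921586 = (265/8 + 2*(-283)) - 1921586 = (265/8 - 566) - 1921586 = -4263/8 - 1921586 = -15376951/8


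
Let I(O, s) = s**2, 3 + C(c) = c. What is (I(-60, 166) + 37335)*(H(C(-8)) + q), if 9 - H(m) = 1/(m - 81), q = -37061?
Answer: -221199337653/92 ≈ -2.4043e+9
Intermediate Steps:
C(c) = -3 + c
H(m) = 9 - 1/(-81 + m) (H(m) = 9 - 1/(m - 81) = 9 - 1/(-81 + m))
(I(-60, 166) + 37335)*(H(C(-8)) + q) = (166**2 + 37335)*((-730 + 9*(-3 - 8))/(-81 + (-3 - 8)) - 37061) = (27556 + 37335)*((-730 + 9*(-11))/(-81 - 11) - 37061) = 64891*((-730 - 99)/(-92) - 37061) = 64891*(-1/92*(-829) - 37061) = 64891*(829/92 - 37061) = 64891*(-3408783/92) = -221199337653/92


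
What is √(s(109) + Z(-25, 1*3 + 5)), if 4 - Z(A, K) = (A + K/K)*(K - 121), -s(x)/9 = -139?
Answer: I*√1457 ≈ 38.171*I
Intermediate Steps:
s(x) = 1251 (s(x) = -9*(-139) = 1251)
Z(A, K) = 4 - (1 + A)*(-121 + K) (Z(A, K) = 4 - (A + K/K)*(K - 121) = 4 - (A + 1)*(-121 + K) = 4 - (1 + A)*(-121 + K))
√(s(109) + Z(-25, 1*3 + 5)) = √(1251 + (125 - (1*3 + 5) + 121*(-25) - 1*(-25)*(1*3 + 5))) = √(1251 + (125 - (3 + 5) - 3025 - 1*(-25)*(3 + 5))) = √(1251 + (125 - 1*8 - 3025 - 1*(-25)*8)) = √(1251 + (125 - 8 - 3025 + 200)) = √(1251 - 2708) = √(-1457) = I*√1457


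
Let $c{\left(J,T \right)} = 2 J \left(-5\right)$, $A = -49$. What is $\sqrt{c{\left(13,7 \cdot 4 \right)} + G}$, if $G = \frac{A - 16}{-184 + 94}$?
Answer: $\frac{i \sqrt{4654}}{6} \approx 11.37 i$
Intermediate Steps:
$G = \frac{13}{18}$ ($G = \frac{-49 - 16}{-184 + 94} = - \frac{65}{-90} = \left(-65\right) \left(- \frac{1}{90}\right) = \frac{13}{18} \approx 0.72222$)
$c{\left(J,T \right)} = - 10 J$
$\sqrt{c{\left(13,7 \cdot 4 \right)} + G} = \sqrt{\left(-10\right) 13 + \frac{13}{18}} = \sqrt{-130 + \frac{13}{18}} = \sqrt{- \frac{2327}{18}} = \frac{i \sqrt{4654}}{6}$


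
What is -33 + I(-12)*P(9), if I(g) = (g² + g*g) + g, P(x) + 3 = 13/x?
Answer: -1387/3 ≈ -462.33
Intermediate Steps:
P(x) = -3 + 13/x
I(g) = g + 2*g² (I(g) = (g² + g²) + g = 2*g² + g = g + 2*g²)
-33 + I(-12)*P(9) = -33 + (-12*(1 + 2*(-12)))*(-3 + 13/9) = -33 + (-12*(1 - 24))*(-3 + 13*(⅑)) = -33 + (-12*(-23))*(-3 + 13/9) = -33 + 276*(-14/9) = -33 - 1288/3 = -1387/3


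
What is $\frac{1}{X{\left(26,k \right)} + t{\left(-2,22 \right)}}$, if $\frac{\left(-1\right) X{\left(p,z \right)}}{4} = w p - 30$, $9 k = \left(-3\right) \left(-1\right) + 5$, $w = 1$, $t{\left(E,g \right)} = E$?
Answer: $\frac{1}{14} \approx 0.071429$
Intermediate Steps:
$k = \frac{8}{9}$ ($k = \frac{\left(-3\right) \left(-1\right) + 5}{9} = \frac{3 + 5}{9} = \frac{1}{9} \cdot 8 = \frac{8}{9} \approx 0.88889$)
$X{\left(p,z \right)} = 120 - 4 p$ ($X{\left(p,z \right)} = - 4 \left(1 p - 30\right) = - 4 \left(p - 30\right) = - 4 \left(-30 + p\right) = 120 - 4 p$)
$\frac{1}{X{\left(26,k \right)} + t{\left(-2,22 \right)}} = \frac{1}{\left(120 - 104\right) - 2} = \frac{1}{16 - 2} = \frac{1}{14}$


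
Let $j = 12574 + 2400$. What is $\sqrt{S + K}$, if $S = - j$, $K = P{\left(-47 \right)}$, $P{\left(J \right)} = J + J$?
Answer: $2 i \sqrt{3767} \approx 122.75 i$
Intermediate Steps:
$P{\left(J \right)} = 2 J$
$K = -94$ ($K = 2 \left(-47\right) = -94$)
$j = 14974$
$S = -14974$ ($S = \left(-1\right) 14974 = -14974$)
$\sqrt{S + K} = \sqrt{-14974 - 94} = \sqrt{-15068} = 2 i \sqrt{3767}$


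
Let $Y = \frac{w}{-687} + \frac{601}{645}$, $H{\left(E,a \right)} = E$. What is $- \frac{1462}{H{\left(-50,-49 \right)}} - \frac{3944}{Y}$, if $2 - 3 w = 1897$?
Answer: $- \frac{5386436366}{2563475} \approx -2101.2$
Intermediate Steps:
$w = - \frac{1895}{3}$ ($w = \frac{2}{3} - \frac{1897}{3} = - \frac{1895}{3} \approx -631.67$)
$Y = \frac{820312}{443115}$ ($Y = - \frac{1895}{3 \left(-687\right)} + \frac{601}{645} = \left(- \frac{1895}{3}\right) \left(- \frac{1}{687}\right) + 601 \cdot \frac{1}{645} = \frac{1895}{2061} + \frac{601}{645} = \frac{820312}{443115} \approx 1.8512$)
$- \frac{1462}{H{\left(-50,-49 \right)}} - \frac{3944}{Y} = - \frac{1462}{-50} - \frac{3944}{\frac{820312}{443115}} = \left(-1462\right) \left(- \frac{1}{50}\right) - \frac{218455695}{102539} = \frac{731}{25} - \frac{218455695}{102539} = - \frac{5386436366}{2563475}$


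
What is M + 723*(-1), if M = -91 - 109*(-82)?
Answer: 8124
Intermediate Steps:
M = 8847 (M = -91 + 8938 = 8847)
M + 723*(-1) = 8847 + 723*(-1) = 8847 - 723 = 8124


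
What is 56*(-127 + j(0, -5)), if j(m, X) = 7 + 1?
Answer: -6664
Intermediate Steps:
j(m, X) = 8
56*(-127 + j(0, -5)) = 56*(-127 + 8) = 56*(-119) = -6664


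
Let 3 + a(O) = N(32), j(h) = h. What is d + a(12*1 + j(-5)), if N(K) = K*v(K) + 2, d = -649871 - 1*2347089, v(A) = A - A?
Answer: -2996961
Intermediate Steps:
v(A) = 0
d = -2996960 (d = -649871 - 2347089 = -2996960)
N(K) = 2 (N(K) = K*0 + 2 = 0 + 2 = 2)
a(O) = -1 (a(O) = -3 + 2 = -1)
d + a(12*1 + j(-5)) = -2996960 - 1 = -2996961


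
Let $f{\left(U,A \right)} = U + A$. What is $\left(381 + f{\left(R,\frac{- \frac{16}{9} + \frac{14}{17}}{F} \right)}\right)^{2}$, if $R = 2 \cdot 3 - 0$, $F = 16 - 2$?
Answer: $\frac{171730675216}{1147041} \approx 1.4972 \cdot 10^{5}$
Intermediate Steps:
$F = 14$ ($F = 16 - 2 = 14$)
$R = 6$ ($R = 6 + 0 = 6$)
$f{\left(U,A \right)} = A + U$
$\left(381 + f{\left(R,\frac{- \frac{16}{9} + \frac{14}{17}}{F} \right)}\right)^{2} = \left(381 + \left(\frac{- \frac{16}{9} + \frac{14}{17}}{14} + 6\right)\right)^{2} = \left(381 + \left(\left(\left(-16\right) \frac{1}{9} + 14 \cdot \frac{1}{17}\right) \frac{1}{14} + 6\right)\right)^{2} = \left(381 + \left(\left(- \frac{16}{9} + \frac{14}{17}\right) \frac{1}{14} + 6\right)\right)^{2} = \left(381 + \left(\left(- \frac{146}{153}\right) \frac{1}{14} + 6\right)\right)^{2} = \left(381 + \left(- \frac{73}{1071} + 6\right)\right)^{2} = \left(381 + \frac{6353}{1071}\right)^{2} = \left(\frac{414404}{1071}\right)^{2} = \frac{171730675216}{1147041}$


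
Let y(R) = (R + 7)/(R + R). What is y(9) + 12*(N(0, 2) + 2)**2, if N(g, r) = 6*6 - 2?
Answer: 139976/9 ≈ 15553.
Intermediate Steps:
y(R) = (7 + R)/(2*R) (y(R) = (7 + R)/((2*R)) = (7 + R)*(1/(2*R)) = (7 + R)/(2*R))
N(g, r) = 34 (N(g, r) = 36 - 2 = 34)
y(9) + 12*(N(0, 2) + 2)**2 = (1/2)*(7 + 9)/9 + 12*(34 + 2)**2 = (1/2)*(1/9)*16 + 12*36**2 = 8/9 + 12*1296 = 8/9 + 15552 = 139976/9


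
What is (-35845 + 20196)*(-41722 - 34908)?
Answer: 1199182870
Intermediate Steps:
(-35845 + 20196)*(-41722 - 34908) = -15649*(-76630) = 1199182870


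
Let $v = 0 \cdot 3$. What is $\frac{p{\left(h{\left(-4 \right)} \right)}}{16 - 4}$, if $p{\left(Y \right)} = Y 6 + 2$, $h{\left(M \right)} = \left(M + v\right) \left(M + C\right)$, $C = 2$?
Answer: $\frac{25}{6} \approx 4.1667$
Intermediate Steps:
$v = 0$
$h{\left(M \right)} = M \left(2 + M\right)$ ($h{\left(M \right)} = \left(M + 0\right) \left(M + 2\right) = M \left(2 + M\right)$)
$p{\left(Y \right)} = 2 + 6 Y$ ($p{\left(Y \right)} = 6 Y + 2 = 2 + 6 Y$)
$\frac{p{\left(h{\left(-4 \right)} \right)}}{16 - 4} = \frac{2 + 6 \left(- 4 \left(2 - 4\right)\right)}{16 - 4} = \frac{2 + 6 \left(\left(-4\right) \left(-2\right)\right)}{16 - 4} = \frac{2 + 6 \cdot 8}{12} = \frac{2 + 48}{12} = \frac{1}{12} \cdot 50 = \frac{25}{6}$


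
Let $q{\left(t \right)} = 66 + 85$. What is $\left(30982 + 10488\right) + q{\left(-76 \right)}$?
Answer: $41621$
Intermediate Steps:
$q{\left(t \right)} = 151$
$\left(30982 + 10488\right) + q{\left(-76 \right)} = \left(30982 + 10488\right) + 151 = 41470 + 151 = 41621$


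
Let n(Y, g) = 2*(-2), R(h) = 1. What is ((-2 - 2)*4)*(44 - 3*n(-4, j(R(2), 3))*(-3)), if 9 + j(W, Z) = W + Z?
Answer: -128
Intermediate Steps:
j(W, Z) = -9 + W + Z (j(W, Z) = -9 + (W + Z) = -9 + W + Z)
n(Y, g) = -4
((-2 - 2)*4)*(44 - 3*n(-4, j(R(2), 3))*(-3)) = ((-2 - 2)*4)*(44 - 3*(-4)*(-3)) = (-4*4)*(44 + 12*(-3)) = -16*(44 - 36) = -16*8 = -128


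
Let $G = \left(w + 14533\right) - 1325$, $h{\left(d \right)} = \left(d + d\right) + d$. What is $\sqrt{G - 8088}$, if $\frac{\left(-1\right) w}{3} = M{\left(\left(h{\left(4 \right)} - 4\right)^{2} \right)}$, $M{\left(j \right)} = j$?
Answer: $8 \sqrt{77} \approx 70.2$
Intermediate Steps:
$h{\left(d \right)} = 3 d$ ($h{\left(d \right)} = 2 d + d = 3 d$)
$w = -192$ ($w = - 3 \left(3 \cdot 4 - 4\right)^{2} = - 3 \left(12 - 4\right)^{2} = - 3 \cdot 8^{2} = \left(-3\right) 64 = -192$)
$G = 13016$ ($G = \left(-192 + 14533\right) - 1325 = 14341 - 1325 = 13016$)
$\sqrt{G - 8088} = \sqrt{13016 - 8088} = \sqrt{4928} = 8 \sqrt{77}$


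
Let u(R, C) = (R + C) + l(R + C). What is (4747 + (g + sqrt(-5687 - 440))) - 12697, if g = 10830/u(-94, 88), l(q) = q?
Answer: -17705/2 + I*sqrt(6127) ≈ -8852.5 + 78.275*I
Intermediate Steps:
u(R, C) = 2*C + 2*R (u(R, C) = (R + C) + (R + C) = (C + R) + (C + R) = 2*C + 2*R)
g = -1805/2 (g = 10830/(2*88 + 2*(-94)) = 10830/(176 - 188) = 10830/(-12) = 10830*(-1/12) = -1805/2 ≈ -902.50)
(4747 + (g + sqrt(-5687 - 440))) - 12697 = (4747 + (-1805/2 + sqrt(-5687 - 440))) - 12697 = (4747 + (-1805/2 + sqrt(-6127))) - 12697 = (4747 + (-1805/2 + I*sqrt(6127))) - 12697 = (7689/2 + I*sqrt(6127)) - 12697 = -17705/2 + I*sqrt(6127)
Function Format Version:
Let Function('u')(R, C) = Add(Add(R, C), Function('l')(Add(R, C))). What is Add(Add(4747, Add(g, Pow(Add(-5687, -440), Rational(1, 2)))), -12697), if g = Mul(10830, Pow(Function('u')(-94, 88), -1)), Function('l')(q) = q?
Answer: Add(Rational(-17705, 2), Mul(I, Pow(6127, Rational(1, 2)))) ≈ Add(-8852.5, Mul(78.275, I))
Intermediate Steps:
Function('u')(R, C) = Add(Mul(2, C), Mul(2, R)) (Function('u')(R, C) = Add(Add(R, C), Add(R, C)) = Add(Add(C, R), Add(C, R)) = Add(Mul(2, C), Mul(2, R)))
g = Rational(-1805, 2) (g = Mul(10830, Pow(Add(Mul(2, 88), Mul(2, -94)), -1)) = Mul(10830, Pow(Add(176, -188), -1)) = Mul(10830, Pow(-12, -1)) = Mul(10830, Rational(-1, 12)) = Rational(-1805, 2) ≈ -902.50)
Add(Add(4747, Add(g, Pow(Add(-5687, -440), Rational(1, 2)))), -12697) = Add(Add(4747, Add(Rational(-1805, 2), Pow(Add(-5687, -440), Rational(1, 2)))), -12697) = Add(Add(4747, Add(Rational(-1805, 2), Pow(-6127, Rational(1, 2)))), -12697) = Add(Add(4747, Add(Rational(-1805, 2), Mul(I, Pow(6127, Rational(1, 2))))), -12697) = Add(Add(Rational(7689, 2), Mul(I, Pow(6127, Rational(1, 2)))), -12697) = Add(Rational(-17705, 2), Mul(I, Pow(6127, Rational(1, 2))))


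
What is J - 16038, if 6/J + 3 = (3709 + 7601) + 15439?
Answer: -214476171/13373 ≈ -16038.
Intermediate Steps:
J = 3/13373 (J = 6/(-3 + ((3709 + 7601) + 15439)) = 6/(-3 + (11310 + 15439)) = 6/(-3 + 26749) = 6/26746 = 6*(1/26746) = 3/13373 ≈ 0.00022433)
J - 16038 = 3/13373 - 16038 = -214476171/13373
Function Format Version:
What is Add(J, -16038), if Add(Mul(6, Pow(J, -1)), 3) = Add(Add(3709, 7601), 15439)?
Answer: Rational(-214476171, 13373) ≈ -16038.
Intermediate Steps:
J = Rational(3, 13373) (J = Mul(6, Pow(Add(-3, Add(Add(3709, 7601), 15439)), -1)) = Mul(6, Pow(Add(-3, Add(11310, 15439)), -1)) = Mul(6, Pow(Add(-3, 26749), -1)) = Mul(6, Pow(26746, -1)) = Mul(6, Rational(1, 26746)) = Rational(3, 13373) ≈ 0.00022433)
Add(J, -16038) = Add(Rational(3, 13373), -16038) = Rational(-214476171, 13373)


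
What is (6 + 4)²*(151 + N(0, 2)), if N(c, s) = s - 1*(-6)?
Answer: 15900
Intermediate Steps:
N(c, s) = 6 + s (N(c, s) = s + 6 = 6 + s)
(6 + 4)²*(151 + N(0, 2)) = (6 + 4)²*(151 + (6 + 2)) = 10²*(151 + 8) = 100*159 = 15900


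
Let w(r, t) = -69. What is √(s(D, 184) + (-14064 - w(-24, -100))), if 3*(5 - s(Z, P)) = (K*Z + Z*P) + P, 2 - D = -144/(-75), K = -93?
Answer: 4*I*√21959/5 ≈ 118.55*I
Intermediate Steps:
D = 2/25 (D = 2 - (-144)/(-75) = 2 - (-144)*(-1)/75 = 2 - 1*48/25 = 2 - 48/25 = 2/25 ≈ 0.080000)
s(Z, P) = 5 + 31*Z - P/3 - P*Z/3 (s(Z, P) = 5 - ((-93*Z + Z*P) + P)/3 = 5 - ((-93*Z + P*Z) + P)/3 = 5 - (P - 93*Z + P*Z)/3 = 5 + (31*Z - P/3 - P*Z/3) = 5 + 31*Z - P/3 - P*Z/3)
√(s(D, 184) + (-14064 - w(-24, -100))) = √((5 + 31*(2/25) - ⅓*184 - ⅓*184*2/25) + (-14064 - 1*(-69))) = √((5 + 62/25 - 184/3 - 368/75) + (-14064 + 69)) = √(-1469/25 - 13995) = √(-351344/25) = 4*I*√21959/5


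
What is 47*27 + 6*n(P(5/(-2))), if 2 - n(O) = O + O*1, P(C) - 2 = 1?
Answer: 1245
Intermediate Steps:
P(C) = 3 (P(C) = 2 + 1 = 3)
n(O) = 2 - 2*O (n(O) = 2 - (O + O*1) = 2 - (O + O) = 2 - 2*O)
47*27 + 6*n(P(5/(-2))) = 47*27 + 6*(2 - 2*3) = 1269 + 6*(2 - 6) = 1269 + 6*(-4) = 1269 - 24 = 1245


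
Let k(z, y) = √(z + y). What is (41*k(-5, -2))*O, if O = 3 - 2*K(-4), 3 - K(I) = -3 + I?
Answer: -697*I*√7 ≈ -1844.1*I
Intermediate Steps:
k(z, y) = √(y + z)
K(I) = 6 - I (K(I) = 3 - (-3 + I) = 3 + (3 - I) = 6 - I)
O = -17 (O = 3 - 2*(6 - 1*(-4)) = 3 - 2*(6 + 4) = 3 - 2*10 = 3 - 20 = -17)
(41*k(-5, -2))*O = (41*√(-2 - 5))*(-17) = (41*√(-7))*(-17) = (41*(I*√7))*(-17) = (41*I*√7)*(-17) = -697*I*√7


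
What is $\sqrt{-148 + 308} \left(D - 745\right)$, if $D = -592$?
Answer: $- 5348 \sqrt{10} \approx -16912.0$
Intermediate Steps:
$\sqrt{-148 + 308} \left(D - 745\right) = \sqrt{-148 + 308} \left(-592 - 745\right) = \sqrt{160} \left(-1337\right) = 4 \sqrt{10} \left(-1337\right) = - 5348 \sqrt{10}$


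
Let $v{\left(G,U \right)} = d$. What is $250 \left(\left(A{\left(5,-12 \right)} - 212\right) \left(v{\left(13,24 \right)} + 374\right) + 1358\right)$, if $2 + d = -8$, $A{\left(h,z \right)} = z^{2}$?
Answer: $-5848500$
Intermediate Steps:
$d = -10$ ($d = -2 - 8 = -10$)
$v{\left(G,U \right)} = -10$
$250 \left(\left(A{\left(5,-12 \right)} - 212\right) \left(v{\left(13,24 \right)} + 374\right) + 1358\right) = 250 \left(\left(\left(-12\right)^{2} - 212\right) \left(-10 + 374\right) + 1358\right) = 250 \left(\left(144 - 212\right) 364 + 1358\right) = 250 \left(\left(-68\right) 364 + 1358\right) = 250 \left(-24752 + 1358\right) = 250 \left(-23394\right) = -5848500$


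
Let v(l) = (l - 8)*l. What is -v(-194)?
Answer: -39188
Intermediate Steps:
v(l) = l*(-8 + l) (v(l) = (-8 + l)*l = l*(-8 + l))
-v(-194) = -(-194)*(-8 - 194) = -(-194)*(-202) = -1*39188 = -39188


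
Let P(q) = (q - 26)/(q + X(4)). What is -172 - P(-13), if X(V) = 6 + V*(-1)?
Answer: -1931/11 ≈ -175.55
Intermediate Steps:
X(V) = 6 - V
P(q) = (-26 + q)/(2 + q) (P(q) = (q - 26)/(q + (6 - 1*4)) = (-26 + q)/(q + (6 - 4)) = (-26 + q)/(q + 2) = (-26 + q)/(2 + q))
-172 - P(-13) = -172 - (-26 - 13)/(2 - 13) = -172 - (-39)/(-11) = -172 - (-1)*(-39)/11 = -172 - 1*39/11 = -172 - 39/11 = -1931/11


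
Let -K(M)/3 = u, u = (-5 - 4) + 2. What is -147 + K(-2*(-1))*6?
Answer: -21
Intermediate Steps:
u = -7 (u = -9 + 2 = -7)
K(M) = 21 (K(M) = -3*(-7) = 21)
-147 + K(-2*(-1))*6 = -147 + 21*6 = -147 + 126 = -21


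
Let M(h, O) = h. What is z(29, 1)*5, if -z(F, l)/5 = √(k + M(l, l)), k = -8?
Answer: -25*I*√7 ≈ -66.144*I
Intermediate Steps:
z(F, l) = -5*√(-8 + l)
z(29, 1)*5 = -5*√(-8 + 1)*5 = -5*I*√7*5 = -25*I*√7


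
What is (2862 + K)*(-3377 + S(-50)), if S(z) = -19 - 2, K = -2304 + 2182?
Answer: -9310520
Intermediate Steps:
K = -122
S(z) = -21
(2862 + K)*(-3377 + S(-50)) = (2862 - 122)*(-3377 - 21) = 2740*(-3398) = -9310520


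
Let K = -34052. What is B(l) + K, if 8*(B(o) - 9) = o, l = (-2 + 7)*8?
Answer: -34038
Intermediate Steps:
l = 40 (l = 5*8 = 40)
B(o) = 9 + o/8
B(l) + K = (9 + (1/8)*40) - 34052 = (9 + 5) - 34052 = 14 - 34052 = -34038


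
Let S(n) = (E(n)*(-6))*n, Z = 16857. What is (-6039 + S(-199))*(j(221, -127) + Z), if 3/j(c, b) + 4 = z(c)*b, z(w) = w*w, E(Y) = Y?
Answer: -25475712467172480/6202811 ≈ -4.1071e+9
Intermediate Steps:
z(w) = w²
j(c, b) = 3/(-4 + b*c²) (j(c, b) = 3/(-4 + c²*b) = 3/(-4 + b*c²))
S(n) = -6*n² (S(n) = (n*(-6))*n = (-6*n)*n = -6*n²)
(-6039 + S(-199))*(j(221, -127) + Z) = (-6039 - 6*(-199)²)*(3/(-4 - 127*221²) + 16857) = (-6039 - 6*39601)*(3/(-4 - 127*48841) + 16857) = (-6039 - 237606)*(3/(-4 - 6202807) + 16857) = -243645*(3/(-6202811) + 16857) = -243645*(3*(-1/6202811) + 16857) = -243645*(-3/6202811 + 16857) = -243645*104560785024/6202811 = -25475712467172480/6202811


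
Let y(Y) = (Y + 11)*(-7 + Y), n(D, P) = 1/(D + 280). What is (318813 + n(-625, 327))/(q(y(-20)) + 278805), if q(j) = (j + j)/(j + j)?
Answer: 54995242/48094035 ≈ 1.1435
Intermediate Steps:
n(D, P) = 1/(280 + D)
y(Y) = (-7 + Y)*(11 + Y) (y(Y) = (11 + Y)*(-7 + Y) = (-7 + Y)*(11 + Y))
q(j) = 1 (q(j) = (2*j)/((2*j)) = (2*j)*(1/(2*j)) = 1)
(318813 + n(-625, 327))/(q(y(-20)) + 278805) = (318813 + 1/(280 - 625))/(1 + 278805) = (318813 + 1/(-345))/278806 = (318813 - 1/345)*(1/278806) = (109990484/345)*(1/278806) = 54995242/48094035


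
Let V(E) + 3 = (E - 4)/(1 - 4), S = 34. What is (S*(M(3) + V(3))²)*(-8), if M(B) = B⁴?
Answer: -15021200/9 ≈ -1.6690e+6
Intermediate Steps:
V(E) = -5/3 - E/3 (V(E) = -3 + (E - 4)/(1 - 4) = -3 + (-4 + E)/(-3) = -3 + (-4 + E)*(-⅓) = -3 + (4/3 - E/3) = -5/3 - E/3)
(S*(M(3) + V(3))²)*(-8) = (34*(3⁴ + (-5/3 - ⅓*3))²)*(-8) = (34*(81 + (-5/3 - 1))²)*(-8) = (34*(81 - 8/3)²)*(-8) = (34*(235/3)²)*(-8) = (34*(55225/9))*(-8) = (1877650/9)*(-8) = -15021200/9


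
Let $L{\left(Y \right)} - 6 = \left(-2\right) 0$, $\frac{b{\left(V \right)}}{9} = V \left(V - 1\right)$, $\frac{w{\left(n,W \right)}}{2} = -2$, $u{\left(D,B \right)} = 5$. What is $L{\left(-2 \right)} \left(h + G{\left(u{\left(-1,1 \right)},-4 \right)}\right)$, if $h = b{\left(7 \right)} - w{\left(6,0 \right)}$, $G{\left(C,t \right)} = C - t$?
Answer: $2346$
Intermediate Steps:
$w{\left(n,W \right)} = -4$ ($w{\left(n,W \right)} = 2 \left(-2\right) = -4$)
$b{\left(V \right)} = 9 V \left(-1 + V\right)$ ($b{\left(V \right)} = 9 V \left(V - 1\right) = 9 V \left(-1 + V\right)$)
$L{\left(Y \right)} = 6$ ($L{\left(Y \right)} = 6 - 0 = 6 + 0 = 6$)
$h = 382$ ($h = 9 \cdot 7 \left(-1 + 7\right) - -4 = 9 \cdot 7 \cdot 6 + 4 = 378 + 4 = 382$)
$L{\left(-2 \right)} \left(h + G{\left(u{\left(-1,1 \right)},-4 \right)}\right) = 6 \left(382 + \left(5 - -4\right)\right) = 6 \left(382 + \left(5 + 4\right)\right) = 6 \left(382 + 9\right) = 6 \cdot 391 = 2346$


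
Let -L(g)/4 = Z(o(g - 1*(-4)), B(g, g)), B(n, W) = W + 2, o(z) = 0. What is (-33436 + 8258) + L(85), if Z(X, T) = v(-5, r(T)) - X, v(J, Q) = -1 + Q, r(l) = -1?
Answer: -25170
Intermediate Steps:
B(n, W) = 2 + W
Z(X, T) = -2 - X (Z(X, T) = (-1 - 1) - X = -2 - X)
L(g) = 8 (L(g) = -4*(-2 - 1*0) = -4*(-2 + 0) = -4*(-2) = 8)
(-33436 + 8258) + L(85) = (-33436 + 8258) + 8 = -25178 + 8 = -25170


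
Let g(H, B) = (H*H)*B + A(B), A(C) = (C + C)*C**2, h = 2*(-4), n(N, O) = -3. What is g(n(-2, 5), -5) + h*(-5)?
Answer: -255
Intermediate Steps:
h = -8
A(C) = 2*C**3 (A(C) = (2*C)*C**2 = 2*C**3)
g(H, B) = 2*B**3 + B*H**2 (g(H, B) = (H*H)*B + 2*B**3 = H**2*B + 2*B**3 = B*H**2 + 2*B**3 = 2*B**3 + B*H**2)
g(n(-2, 5), -5) + h*(-5) = -5*((-3)**2 + 2*(-5)**2) - 8*(-5) = -5*(9 + 2*25) + 40 = -5*(9 + 50) + 40 = -5*59 + 40 = -295 + 40 = -255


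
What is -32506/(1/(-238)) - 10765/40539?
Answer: 313627043927/40539 ≈ 7.7364e+6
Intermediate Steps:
-32506/(1/(-238)) - 10765/40539 = -32506/(-1/238) - 10765*1/40539 = -32506*(-238) - 10765/40539 = 7736428 - 10765/40539 = 313627043927/40539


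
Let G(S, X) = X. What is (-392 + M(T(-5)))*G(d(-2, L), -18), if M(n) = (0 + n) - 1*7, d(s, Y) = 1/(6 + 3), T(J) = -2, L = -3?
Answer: 7218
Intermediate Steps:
d(s, Y) = ⅑ (d(s, Y) = 1/9 = ⅑)
M(n) = -7 + n (M(n) = n - 7 = -7 + n)
(-392 + M(T(-5)))*G(d(-2, L), -18) = (-392 + (-7 - 2))*(-18) = (-392 - 9)*(-18) = -401*(-18) = 7218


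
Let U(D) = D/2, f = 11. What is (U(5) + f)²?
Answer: 729/4 ≈ 182.25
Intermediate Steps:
U(D) = D/2 (U(D) = D*(½) = D/2)
(U(5) + f)² = ((½)*5 + 11)² = (5/2 + 11)² = (27/2)² = 729/4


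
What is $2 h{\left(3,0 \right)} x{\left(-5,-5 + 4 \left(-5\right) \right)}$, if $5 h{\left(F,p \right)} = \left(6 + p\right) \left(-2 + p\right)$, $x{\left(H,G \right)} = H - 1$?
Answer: $\frac{144}{5} \approx 28.8$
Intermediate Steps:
$x{\left(H,G \right)} = -1 + H$
$h{\left(F,p \right)} = \frac{\left(-2 + p\right) \left(6 + p\right)}{5}$ ($h{\left(F,p \right)} = \frac{\left(6 + p\right) \left(-2 + p\right)}{5} = \frac{\left(-2 + p\right) \left(6 + p\right)}{5}$)
$2 h{\left(3,0 \right)} x{\left(-5,-5 + 4 \left(-5\right) \right)} = 2 \left(- \frac{12}{5} + \frac{0^{2}}{5} + \frac{4}{5} \cdot 0\right) \left(-1 - 5\right) = 2 \left(- \frac{12}{5} + \frac{1}{5} \cdot 0 + 0\right) \left(-6\right) = 2 \left(- \frac{12}{5} + 0 + 0\right) \left(-6\right) = 2 \left(- \frac{12}{5}\right) \left(-6\right) = \left(- \frac{24}{5}\right) \left(-6\right) = \frac{144}{5}$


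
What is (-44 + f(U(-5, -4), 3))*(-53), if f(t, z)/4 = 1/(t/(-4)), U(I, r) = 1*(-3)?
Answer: 6148/3 ≈ 2049.3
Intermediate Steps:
U(I, r) = -3
f(t, z) = -16/t (f(t, z) = 4/((t/(-4))) = 4/((t*(-¼))) = 4/((-t/4)) = 4*(-4/t) = -16/t)
(-44 + f(U(-5, -4), 3))*(-53) = (-44 - 16/(-3))*(-53) = (-44 - 16*(-⅓))*(-53) = (-44 + 16/3)*(-53) = -116/3*(-53) = 6148/3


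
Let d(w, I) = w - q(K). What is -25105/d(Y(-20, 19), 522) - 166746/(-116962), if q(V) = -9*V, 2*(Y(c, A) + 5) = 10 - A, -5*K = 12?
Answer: 14707584053/18187591 ≈ 808.66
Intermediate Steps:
K = -12/5 (K = -⅕*12 = -12/5 ≈ -2.4000)
Y(c, A) = -A/2 (Y(c, A) = -5 + (10 - A)/2 = -5 + (5 - A/2) = -A/2)
d(w, I) = -108/5 + w (d(w, I) = w - (-9)*(-12)/5 = w - 1*108/5 = w - 108/5 = -108/5 + w)
-25105/d(Y(-20, 19), 522) - 166746/(-116962) = -25105/(-108/5 - ½*19) - 166746/(-116962) = -25105/(-108/5 - 19/2) - 166746*(-1/116962) = -25105/(-311/10) + 83373/58481 = -25105*(-10/311) + 83373/58481 = 251050/311 + 83373/58481 = 14707584053/18187591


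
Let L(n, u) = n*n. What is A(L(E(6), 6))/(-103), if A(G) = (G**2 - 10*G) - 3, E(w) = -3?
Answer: 12/103 ≈ 0.11650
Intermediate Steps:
L(n, u) = n**2
A(G) = -3 + G**2 - 10*G
A(L(E(6), 6))/(-103) = (-3 + ((-3)**2)**2 - 10*(-3)**2)/(-103) = -(-3 + 9**2 - 10*9)/103 = -(-3 + 81 - 90)/103 = -1/103*(-12) = 12/103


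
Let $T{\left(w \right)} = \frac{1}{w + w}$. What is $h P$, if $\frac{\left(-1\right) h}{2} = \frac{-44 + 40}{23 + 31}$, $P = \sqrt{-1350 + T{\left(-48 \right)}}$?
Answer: $\frac{i \sqrt{777606}}{162} \approx 5.4433 i$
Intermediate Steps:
$T{\left(w \right)} = \frac{1}{2 w}$
$P = \frac{i \sqrt{777606}}{24}$ ($P = \sqrt{-1350 + \frac{1}{2 \left(-48\right)}} = \sqrt{-1350 + \frac{1}{2} \left(- \frac{1}{48}\right)} = \sqrt{-1350 - \frac{1}{96}} = \sqrt{- \frac{129601}{96}} = \frac{i \sqrt{777606}}{24} \approx 36.742 i$)
$h = \frac{4}{27}$ ($h = - 2 \frac{-44 + 40}{23 + 31} = - 2 \left(- \frac{4}{54}\right) = - 2 \left(\left(-4\right) \frac{1}{54}\right) = \left(-2\right) \left(- \frac{2}{27}\right) = \frac{4}{27} \approx 0.14815$)
$h P = \frac{4 \frac{i \sqrt{777606}}{24}}{27} = \frac{i \sqrt{777606}}{162}$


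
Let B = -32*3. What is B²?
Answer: 9216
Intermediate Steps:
B = -96
B² = (-96)² = 9216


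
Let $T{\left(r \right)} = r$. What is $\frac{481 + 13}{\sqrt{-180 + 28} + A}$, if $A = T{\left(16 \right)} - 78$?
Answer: $- \frac{7657}{999} - \frac{247 i \sqrt{38}}{999} \approx -7.6647 - 1.5241 i$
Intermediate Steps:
$A = -62$ ($A = 16 - 78 = -62$)
$\frac{481 + 13}{\sqrt{-180 + 28} + A} = \frac{481 + 13}{\sqrt{-180 + 28} - 62} = \frac{494}{\sqrt{-152} - 62} = \frac{494}{2 i \sqrt{38} - 62} = \frac{494}{-62 + 2 i \sqrt{38}}$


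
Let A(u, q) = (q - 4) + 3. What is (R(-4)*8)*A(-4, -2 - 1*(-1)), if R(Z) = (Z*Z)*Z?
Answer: 1024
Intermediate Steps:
A(u, q) = -1 + q (A(u, q) = (-4 + q) + 3 = -1 + q)
R(Z) = Z**3 (R(Z) = Z**2*Z = Z**3)
(R(-4)*8)*A(-4, -2 - 1*(-1)) = ((-4)**3*8)*(-1 + (-2 - 1*(-1))) = (-64*8)*(-1 + (-2 + 1)) = -512*(-1 - 1) = -512*(-2) = 1024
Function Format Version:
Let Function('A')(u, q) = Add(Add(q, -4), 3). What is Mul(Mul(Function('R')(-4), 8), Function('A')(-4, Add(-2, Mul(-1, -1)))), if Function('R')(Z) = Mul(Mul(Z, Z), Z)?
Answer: 1024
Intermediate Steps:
Function('A')(u, q) = Add(-1, q) (Function('A')(u, q) = Add(Add(-4, q), 3) = Add(-1, q))
Function('R')(Z) = Pow(Z, 3) (Function('R')(Z) = Mul(Pow(Z, 2), Z) = Pow(Z, 3))
Mul(Mul(Function('R')(-4), 8), Function('A')(-4, Add(-2, Mul(-1, -1)))) = Mul(Mul(Pow(-4, 3), 8), Add(-1, Add(-2, Mul(-1, -1)))) = Mul(Mul(-64, 8), Add(-1, Add(-2, 1))) = Mul(-512, Add(-1, -1)) = Mul(-512, -2) = 1024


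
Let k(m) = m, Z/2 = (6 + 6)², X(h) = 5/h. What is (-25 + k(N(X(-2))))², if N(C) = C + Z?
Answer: 271441/4 ≈ 67860.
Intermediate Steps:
Z = 288 (Z = 2*(6 + 6)² = 2*12² = 2*144 = 288)
N(C) = 288 + C (N(C) = C + 288 = 288 + C)
(-25 + k(N(X(-2))))² = (-25 + (288 + 5/(-2)))² = (-25 + (288 + 5*(-½)))² = (-25 + (288 - 5/2))² = (-25 + 571/2)² = (521/2)² = 271441/4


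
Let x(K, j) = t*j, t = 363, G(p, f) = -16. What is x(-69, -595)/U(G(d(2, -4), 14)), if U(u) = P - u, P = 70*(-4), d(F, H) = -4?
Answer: 6545/8 ≈ 818.13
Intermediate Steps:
P = -280
x(K, j) = 363*j
U(u) = -280 - u
x(-69, -595)/U(G(d(2, -4), 14)) = (363*(-595))/(-280 - 1*(-16)) = -215985/(-280 + 16) = -215985/(-264) = -215985*(-1/264) = 6545/8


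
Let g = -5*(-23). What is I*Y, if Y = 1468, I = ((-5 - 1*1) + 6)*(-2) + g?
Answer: 168820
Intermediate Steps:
g = 115
I = 115 (I = ((-5 - 1*1) + 6)*(-2) + 115 = ((-5 - 1) + 6)*(-2) + 115 = (-6 + 6)*(-2) + 115 = 0*(-2) + 115 = 0 + 115 = 115)
I*Y = 115*1468 = 168820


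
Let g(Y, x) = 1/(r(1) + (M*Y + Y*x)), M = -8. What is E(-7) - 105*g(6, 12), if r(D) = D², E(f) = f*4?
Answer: -161/5 ≈ -32.200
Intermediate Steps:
E(f) = 4*f
g(Y, x) = 1/(1 - 8*Y + Y*x) (g(Y, x) = 1/(1² + (-8*Y + Y*x)) = 1/(1 + (-8*Y + Y*x)) = 1/(1 - 8*Y + Y*x))
E(-7) - 105*g(6, 12) = 4*(-7) - 105/(1 - 8*6 + 6*12) = -28 - 105/(1 - 48 + 72) = -28 - 105/25 = -28 - 105*1/25 = -28 - 21/5 = -161/5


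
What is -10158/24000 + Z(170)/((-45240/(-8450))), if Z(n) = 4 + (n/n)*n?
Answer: 128307/4000 ≈ 32.077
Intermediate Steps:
Z(n) = 4 + n (Z(n) = 4 + 1*n = 4 + n)
-10158/24000 + Z(170)/((-45240/(-8450))) = -10158/24000 + (4 + 170)/((-45240/(-8450))) = -10158*1/24000 + 174/((-45240*(-1/8450))) = -1693/4000 + 174/(348/65) = -1693/4000 + 174*(65/348) = -1693/4000 + 65/2 = 128307/4000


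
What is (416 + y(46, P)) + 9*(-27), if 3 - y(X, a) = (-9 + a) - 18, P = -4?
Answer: 207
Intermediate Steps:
y(X, a) = 30 - a (y(X, a) = 3 - ((-9 + a) - 18) = 3 - (-27 + a) = 3 + (27 - a) = 30 - a)
(416 + y(46, P)) + 9*(-27) = (416 + (30 - 1*(-4))) + 9*(-27) = (416 + (30 + 4)) - 243 = (416 + 34) - 243 = 450 - 243 = 207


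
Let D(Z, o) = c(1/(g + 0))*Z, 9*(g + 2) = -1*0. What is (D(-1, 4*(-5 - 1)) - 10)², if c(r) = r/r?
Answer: 121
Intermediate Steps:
g = -2 (g = -2 + (-1*0)/9 = -2 + (⅑)*0 = -2 + 0 = -2)
c(r) = 1
D(Z, o) = Z (D(Z, o) = 1*Z = Z)
(D(-1, 4*(-5 - 1)) - 10)² = (-1 - 10)² = (-11)² = 121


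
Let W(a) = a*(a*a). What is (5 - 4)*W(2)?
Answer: 8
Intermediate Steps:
W(a) = a³ (W(a) = a*a² = a³)
(5 - 4)*W(2) = (5 - 4)*2³ = 1*8 = 8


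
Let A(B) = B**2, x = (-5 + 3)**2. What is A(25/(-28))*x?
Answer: 625/196 ≈ 3.1888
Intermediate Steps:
x = 4 (x = (-2)**2 = 4)
A(25/(-28))*x = (25/(-28))**2*4 = (25*(-1/28))**2*4 = (-25/28)**2*4 = (625/784)*4 = 625/196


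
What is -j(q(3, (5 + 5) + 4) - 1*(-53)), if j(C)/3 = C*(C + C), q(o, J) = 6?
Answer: -20886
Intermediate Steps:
j(C) = 6*C² (j(C) = 3*(C*(C + C)) = 3*(C*(2*C)) = 3*(2*C²) = 6*C²)
-j(q(3, (5 + 5) + 4) - 1*(-53)) = -6*(6 - 1*(-53))² = -6*(6 + 53)² = -6*59² = -6*3481 = -1*20886 = -20886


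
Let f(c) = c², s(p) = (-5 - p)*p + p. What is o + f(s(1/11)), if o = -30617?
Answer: -448261472/14641 ≈ -30617.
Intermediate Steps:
s(p) = p + p*(-5 - p) (s(p) = p*(-5 - p) + p = p + p*(-5 - p))
o + f(s(1/11)) = -30617 + (-1*(4 + 1/11)/11)² = -30617 + (-1*1/11*(4 + 1/11))² = -30617 + (-1*1/11*45/11)² = -30617 + (-45/121)² = -30617 + 2025/14641 = -448261472/14641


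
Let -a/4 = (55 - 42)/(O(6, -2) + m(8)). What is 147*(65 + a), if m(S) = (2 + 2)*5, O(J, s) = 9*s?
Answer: 5733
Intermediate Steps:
m(S) = 20 (m(S) = 4*5 = 20)
a = -26 (a = -4*(55 - 42)/(9*(-2) + 20) = -52/(-18 + 20) = -52/2 = -4*13/2 = -26)
147*(65 + a) = 147*(65 - 26) = 147*39 = 5733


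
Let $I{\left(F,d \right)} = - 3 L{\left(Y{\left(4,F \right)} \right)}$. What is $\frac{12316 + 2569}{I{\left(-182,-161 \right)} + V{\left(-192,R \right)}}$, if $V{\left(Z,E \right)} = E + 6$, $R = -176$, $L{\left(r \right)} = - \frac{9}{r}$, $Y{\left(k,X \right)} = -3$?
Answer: $- \frac{14885}{179} \approx -83.156$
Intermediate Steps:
$V{\left(Z,E \right)} = 6 + E$
$I{\left(F,d \right)} = -9$ ($I{\left(F,d \right)} = - 3 \left(- \frac{9}{-3}\right) = - 3 \left(\left(-9\right) \left(- \frac{1}{3}\right)\right) = \left(-3\right) 3 = -9$)
$\frac{12316 + 2569}{I{\left(-182,-161 \right)} + V{\left(-192,R \right)}} = \frac{12316 + 2569}{-9 + \left(6 - 176\right)} = \frac{14885}{-9 - 170} = \frac{14885}{-179} = 14885 \left(- \frac{1}{179}\right) = - \frac{14885}{179}$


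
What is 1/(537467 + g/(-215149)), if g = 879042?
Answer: 215149/115634608541 ≈ 1.8606e-6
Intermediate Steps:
1/(537467 + g/(-215149)) = 1/(537467 + 879042/(-215149)) = 1/(537467 + 879042*(-1/215149)) = 1/(537467 - 879042/215149) = 1/(115634608541/215149) = 215149/115634608541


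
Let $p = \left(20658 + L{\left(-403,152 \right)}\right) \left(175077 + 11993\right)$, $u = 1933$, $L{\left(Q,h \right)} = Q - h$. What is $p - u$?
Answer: $3760666277$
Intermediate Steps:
$p = 3760668210$ ($p = \left(20658 - 555\right) \left(175077 + 11993\right) = \left(20658 - 555\right) 187070 = 20103 \cdot 187070 = 3760668210$)
$p - u = 3760668210 - 1933 = 3760666277$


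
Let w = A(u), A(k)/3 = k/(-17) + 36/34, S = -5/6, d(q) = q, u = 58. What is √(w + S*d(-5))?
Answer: I*√30090/102 ≈ 1.7006*I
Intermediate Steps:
S = -⅚ (S = -5*⅙ = -⅚ ≈ -0.83333)
A(k) = 54/17 - 3*k/17 (A(k) = 3*(k/(-17) + 36/34) = 3*(k*(-1/17) + 36*(1/34)) = 3*(-k/17 + 18/17) = 3*(18/17 - k/17) = 54/17 - 3*k/17)
w = -120/17 (w = 54/17 - 3/17*58 = 54/17 - 174/17 = -120/17 ≈ -7.0588)
√(w + S*d(-5)) = √(-120/17 - ⅚*(-5)) = √(-120/17 + 25/6) = √(-295/102) = I*√30090/102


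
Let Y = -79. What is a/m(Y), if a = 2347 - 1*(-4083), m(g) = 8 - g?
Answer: 6430/87 ≈ 73.908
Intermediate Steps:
a = 6430 (a = 2347 + 4083 = 6430)
a/m(Y) = 6430/(8 - 1*(-79)) = 6430/(8 + 79) = 6430/87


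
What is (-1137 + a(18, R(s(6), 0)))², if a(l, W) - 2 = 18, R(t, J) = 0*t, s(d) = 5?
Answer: 1247689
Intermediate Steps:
R(t, J) = 0
a(l, W) = 20 (a(l, W) = 2 + 18 = 20)
(-1137 + a(18, R(s(6), 0)))² = (-1137 + 20)² = (-1117)² = 1247689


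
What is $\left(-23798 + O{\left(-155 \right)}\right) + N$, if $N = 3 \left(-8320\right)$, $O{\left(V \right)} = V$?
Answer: $-48913$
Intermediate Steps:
$N = -24960$
$\left(-23798 + O{\left(-155 \right)}\right) + N = \left(-23798 - 155\right) - 24960 = -23953 - 24960 = -48913$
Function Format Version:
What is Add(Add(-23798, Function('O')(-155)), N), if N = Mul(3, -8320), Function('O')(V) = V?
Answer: -48913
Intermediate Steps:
N = -24960
Add(Add(-23798, Function('O')(-155)), N) = Add(Add(-23798, -155), -24960) = Add(-23953, -24960) = -48913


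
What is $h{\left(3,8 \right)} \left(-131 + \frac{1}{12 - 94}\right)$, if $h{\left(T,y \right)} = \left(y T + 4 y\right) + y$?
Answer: $- \frac{343776}{41} \approx -8384.8$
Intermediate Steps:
$h{\left(T,y \right)} = 5 y + T y$ ($h{\left(T,y \right)} = \left(T y + 4 y\right) + y = \left(4 y + T y\right) + y = 5 y + T y$)
$h{\left(3,8 \right)} \left(-131 + \frac{1}{12 - 94}\right) = 8 \left(5 + 3\right) \left(-131 + \frac{1}{12 - 94}\right) = 8 \cdot 8 \left(-131 + \frac{1}{-82}\right) = 64 \left(-131 - \frac{1}{82}\right) = 64 \left(- \frac{10743}{82}\right) = - \frac{343776}{41}$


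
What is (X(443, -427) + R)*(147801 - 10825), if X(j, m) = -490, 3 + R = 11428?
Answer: 1497832560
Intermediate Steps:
R = 11425 (R = -3 + 11428 = 11425)
(X(443, -427) + R)*(147801 - 10825) = (-490 + 11425)*(147801 - 10825) = 10935*136976 = 1497832560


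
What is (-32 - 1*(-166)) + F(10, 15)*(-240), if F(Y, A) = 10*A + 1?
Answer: -36106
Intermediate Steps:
F(Y, A) = 1 + 10*A
(-32 - 1*(-166)) + F(10, 15)*(-240) = (-32 - 1*(-166)) + (1 + 10*15)*(-240) = (-32 + 166) + (1 + 150)*(-240) = 134 + 151*(-240) = 134 - 36240 = -36106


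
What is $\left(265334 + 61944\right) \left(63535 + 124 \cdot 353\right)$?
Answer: $35119220346$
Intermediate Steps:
$\left(265334 + 61944\right) \left(63535 + 124 \cdot 353\right) = 327278 \left(63535 + 43772\right) = 327278 \cdot 107307 = 35119220346$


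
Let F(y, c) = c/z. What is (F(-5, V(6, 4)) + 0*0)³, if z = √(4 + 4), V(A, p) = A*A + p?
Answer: 2000*√2 ≈ 2828.4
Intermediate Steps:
V(A, p) = p + A² (V(A, p) = A² + p = p + A²)
z = 2*√2 (z = √8 = 2*√2 ≈ 2.8284)
F(y, c) = c*√2/4 (F(y, c) = c/((2*√2)) = c*(√2/4) = c*√2/4)
(F(-5, V(6, 4)) + 0*0)³ = ((4 + 6²)*√2/4 + 0*0)³ = ((4 + 36)*√2/4 + 0)³ = ((¼)*40*√2 + 0)³ = (10*√2 + 0)³ = (10*√2)³ = 2000*√2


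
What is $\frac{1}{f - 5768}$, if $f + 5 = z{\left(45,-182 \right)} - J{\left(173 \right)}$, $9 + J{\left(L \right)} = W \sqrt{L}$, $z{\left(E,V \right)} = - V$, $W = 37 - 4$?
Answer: $- \frac{5582}{30970327} + \frac{33 \sqrt{173}}{30970327} \approx -0.00016622$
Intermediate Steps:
$W = 33$ ($W = 37 - 4 = 33$)
$J{\left(L \right)} = -9 + 33 \sqrt{L}$
$f = 186 - 33 \sqrt{173}$ ($f = -5 - \left(-191 + 33 \sqrt{173}\right) = -5 + \left(182 + \left(9 - 33 \sqrt{173}\right)\right) = -5 + \left(191 - 33 \sqrt{173}\right) = 186 - 33 \sqrt{173} \approx -248.05$)
$\frac{1}{f - 5768} = \frac{1}{\left(186 - 33 \sqrt{173}\right) - 5768} = \frac{1}{-5582 - 33 \sqrt{173}}$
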